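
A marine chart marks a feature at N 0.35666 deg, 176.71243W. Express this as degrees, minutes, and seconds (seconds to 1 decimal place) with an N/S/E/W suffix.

φ: 0.356660° → 21.39960′; 0.39960 × 60 = 23.976″
Lon: whole degrees 176; 42.74580′ → 42′ and 44.748″

0°21′24.0″ N, 176°42′44.7″ W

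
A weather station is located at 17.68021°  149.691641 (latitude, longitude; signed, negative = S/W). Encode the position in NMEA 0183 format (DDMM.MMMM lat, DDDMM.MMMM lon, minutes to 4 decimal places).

Lat: 17° + 0.680210 × 60 = 17° 40.812600′
Lon: minutes = (149.691641 − 149) × 60 = 41.498460

1740.8126,N / 14941.4985,E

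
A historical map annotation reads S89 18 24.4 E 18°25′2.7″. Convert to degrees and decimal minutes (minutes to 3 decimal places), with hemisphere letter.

φ: seconds/60 = 0.40667; minutes = 18 + 0.40667 = 18.40667
Longitude: 25 + 2.7/60 = 25.04500′

89° 18.407′ S, 18° 25.045′ E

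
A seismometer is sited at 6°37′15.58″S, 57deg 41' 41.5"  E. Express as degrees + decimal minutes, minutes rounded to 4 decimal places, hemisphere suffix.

Latitude: seconds/60 = 0.25967; minutes = 37 + 0.25967 = 37.259667
Longitude: 41 + 41.5/60 = 41.691667′

6° 37.2597′ S, 57° 41.6917′ E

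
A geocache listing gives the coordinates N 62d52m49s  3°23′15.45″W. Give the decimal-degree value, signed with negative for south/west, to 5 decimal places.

62.88028, -3.38763

Lat: 52′ + 49″ = 52.81667′; 62 + 52.81667/60 = 62.880278
N → positive
Longitude: 23′ + 15.45″ = 23.25750′; 3 + 23.25750/60 = 3.387625
W ⇒ negate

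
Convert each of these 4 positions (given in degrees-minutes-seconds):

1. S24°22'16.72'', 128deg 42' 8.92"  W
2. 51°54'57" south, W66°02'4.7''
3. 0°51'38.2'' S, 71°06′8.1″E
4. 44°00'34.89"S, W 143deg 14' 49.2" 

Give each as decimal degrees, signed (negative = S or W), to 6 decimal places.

Point 1:
  φ: 22′ + 16.72″ = 22.27867′; 24 + 22.27867/60 = 24.3713111
  S ⇒ negate
  Longitude: 42′ + 8.92″ = 42.14867′; 128 + 42.14867/60 = 128.7024778
  W ⇒ negate
Point 2:
  Latitude: 51 + 54/60 + 57/3600 = 51.9158333
  S ⇒ negate
  Lon: 66° + 2/60 + 4.7/3600 = 66 + 0.033333 + 0.001306 = 66.0346389
  W → negative
Point 3:
  φ: 0° + 51/60 + 38.2/3600 = 0 + 0.850000 + 0.010611 = 0.8606111
  S → negative
  Longitude: 71° + 6/60 + 8.1/3600 = 71 + 0.100000 + 0.002250 = 71.1022500
  E ⇒ keep positive
Point 4:
  Latitude: 0′ + 34.89″ = 0.58150′; 44 + 0.58150/60 = 44.0096917
  S → negative
  Lon: 143 + 14/60 + 49.2/3600 = 143.2470000
  W ⇒ negate

1. -24.371311, -128.702478
2. -51.915833, -66.034639
3. -0.860611, 71.102250
4. -44.009692, -143.247000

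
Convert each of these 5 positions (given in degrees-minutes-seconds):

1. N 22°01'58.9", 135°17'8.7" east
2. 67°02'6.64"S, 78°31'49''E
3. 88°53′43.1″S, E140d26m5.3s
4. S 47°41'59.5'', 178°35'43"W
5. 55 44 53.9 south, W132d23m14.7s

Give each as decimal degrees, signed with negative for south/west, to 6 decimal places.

Point 1:
  φ: 1′ + 58.9″ = 1.98167′; 22 + 1.98167/60 = 22.0330278
  N → positive
  Longitude: 17′ + 8.7″ = 17.14500′; 135 + 17.14500/60 = 135.2857500
  E ⇒ keep positive
Point 2:
  Latitude: 2′ + 6.64″ = 2.11067′; 67 + 2.11067/60 = 67.0351778
  hemisphere S, so the sign is −
  Lon: 78 + 31/60 + 49/3600 = 78.5302778
  E ⇒ keep positive
Point 3:
  Latitude: 88° + 53/60 + 43.1/3600 = 88 + 0.883333 + 0.011972 = 88.8953056
  hemisphere S, so the sign is −
  Longitude: 26′ + 5.3″ = 26.08833′; 140 + 26.08833/60 = 140.4348056
  E → positive
Point 4:
  φ: 47° + 41/60 + 59.5/3600 = 47 + 0.683333 + 0.016528 = 47.6998611
  S → negative
  Lon: 178 + 35/60 + 43/3600 = 178.5952778
  W ⇒ negate
Point 5:
  Lat: 44′ + 53.9″ = 44.89833′; 55 + 44.89833/60 = 55.7483056
  hemisphere S, so the sign is −
  λ: 132° + 23/60 + 14.7/3600 = 132 + 0.383333 + 0.004083 = 132.3874167
  W ⇒ negate

1. 22.033028, 135.285750
2. -67.035178, 78.530278
3. -88.895306, 140.434806
4. -47.699861, -178.595278
5. -55.748306, -132.387417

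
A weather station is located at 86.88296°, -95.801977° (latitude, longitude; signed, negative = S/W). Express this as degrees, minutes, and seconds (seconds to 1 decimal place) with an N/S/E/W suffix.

86°52′58.7″ N, 95°48′7.1″ W

φ: 0.882960° → 52.97760′; 0.97760 × 60 = 58.656″
Longitude is negative → W; |value| = 95.801977
Longitude: 0.801977° → 48.11862′; 0.11862 × 60 = 7.117″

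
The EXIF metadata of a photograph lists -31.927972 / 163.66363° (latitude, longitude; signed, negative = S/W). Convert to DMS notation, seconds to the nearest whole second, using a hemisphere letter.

Latitude is negative → S; |value| = 31.927972
φ: whole degrees 31; 55.67832′ → 55′ and 40.70″
λ: 0.663630 × 60 = 39.81780′ → 39′, remainder × 60 = 49.07″

31°55′41″ S, 163°39′49″ E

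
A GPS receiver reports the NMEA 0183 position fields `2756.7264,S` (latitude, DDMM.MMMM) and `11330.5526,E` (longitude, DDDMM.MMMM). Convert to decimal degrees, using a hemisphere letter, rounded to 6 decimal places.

27.945440° S, 113.509210° E

φ: split at 2 digits → 27° and 56.7264′; 27 + 56.7264/60 = 27.9454400
λ: degrees = first 3 digits = 113, minutes = 30.5526; 113 + 30.5526/60 = 113.5092100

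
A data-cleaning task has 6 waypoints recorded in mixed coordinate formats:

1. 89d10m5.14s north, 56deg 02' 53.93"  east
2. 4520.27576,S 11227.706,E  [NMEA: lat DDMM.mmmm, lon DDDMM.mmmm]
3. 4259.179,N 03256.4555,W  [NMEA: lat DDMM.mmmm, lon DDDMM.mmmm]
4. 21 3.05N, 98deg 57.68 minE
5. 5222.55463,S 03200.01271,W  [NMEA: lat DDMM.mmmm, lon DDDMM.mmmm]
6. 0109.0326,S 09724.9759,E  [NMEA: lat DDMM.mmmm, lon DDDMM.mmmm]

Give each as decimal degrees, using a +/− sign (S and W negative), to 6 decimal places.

1. 89.168094, 56.048314
2. -45.337929, 112.461767
3. 42.986317, -32.940925
4. 21.050833, 98.961333
5. -52.375911, -32.000212
6. -1.150543, 97.416265

Point 1:
  Latitude: 89° + 10/60 + 5.14/3600 = 89 + 0.166667 + 0.001428 = 89.1680944
  N ⇒ keep positive
  Longitude: 56° + 2/60 + 53.93/3600 = 56 + 0.033333 + 0.014981 = 56.0483139
  E ⇒ keep positive
Point 2:
  Lat: degrees = first 2 digits = 45, minutes = 20.27576; 45 + 20.27576/60 = 45.3379293
  S → negative
  Longitude: split at 3 digits → 112° and 27.706′; 112 + 27.706/60 = 112.4617667
  E ⇒ keep positive
Point 3:
  Latitude: degrees = first 2 digits = 42, minutes = 59.179; 42 + 59.179/60 = 42.9863167
  N → positive
  Longitude: split at 3 digits → 032° and 56.4555′; 32 + 56.4555/60 = 32.9409250
  W → negative
Point 4:
  Latitude: 21 + 3.05/60 = 21.0508333
  N → positive
  Longitude: 98 + 57.68/60 = 98.9613333
  E ⇒ keep positive
Point 5:
  Latitude: split at 2 digits → 52° and 22.55463′; 52 + 22.55463/60 = 52.3759105
  hemisphere S, so the sign is −
  Longitude: split at 3 digits → 032° and 0.01271′; 32 + 0.01271/60 = 32.0002118
  W → negative
Point 6:
  Lat: degrees = first 2 digits = 1, minutes = 9.0326; 1 + 9.0326/60 = 1.1505433
  S → negative
  Lon: split at 3 digits → 097° and 24.9759′; 97 + 24.9759/60 = 97.4162650
  E → positive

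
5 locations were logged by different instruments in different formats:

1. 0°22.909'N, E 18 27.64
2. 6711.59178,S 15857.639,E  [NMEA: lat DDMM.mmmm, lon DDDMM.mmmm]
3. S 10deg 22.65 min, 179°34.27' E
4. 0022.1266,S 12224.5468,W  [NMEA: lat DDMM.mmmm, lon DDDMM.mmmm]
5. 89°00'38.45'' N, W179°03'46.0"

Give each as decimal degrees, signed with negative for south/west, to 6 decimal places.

1. 0.381817, 18.460667
2. -67.193196, 158.960650
3. -10.377500, 179.571167
4. -0.368777, -122.409113
5. 89.010681, -179.062778

Point 1:
  Lat: 0 + 22.909/60 = 0.3818167
  N → positive
  λ: 27.64′ = 0.460667°; total 18.4606667
  E → positive
Point 2:
  Lat: split at 2 digits → 67° and 11.59178′; 67 + 11.59178/60 = 67.1931963
  S ⇒ negate
  λ: split at 3 digits → 158° and 57.639′; 158 + 57.639/60 = 158.9606500
  E → positive
Point 3:
  Latitude: 10 + 22.65/60 = 10.3775000
  S ⇒ negate
  Lon: 179 + 34.27/60 = 179.5711667
  E → positive
Point 4:
  Latitude: split at 2 digits → 00° and 22.1266′; 0 + 22.1266/60 = 0.3687767
  hemisphere S, so the sign is −
  λ: degrees = first 3 digits = 122, minutes = 24.5468; 122 + 24.5468/60 = 122.4091133
  hemisphere W, so the sign is −
Point 5:
  Lat: 89° + 0/60 + 38.45/3600 = 89 + 0.000000 + 0.010681 = 89.0106806
  N ⇒ keep positive
  Longitude: 179° + 3/60 + 46/3600 = 179 + 0.050000 + 0.012778 = 179.0627778
  W → negative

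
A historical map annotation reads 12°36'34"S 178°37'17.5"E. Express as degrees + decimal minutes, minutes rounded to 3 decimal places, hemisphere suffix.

12° 36.567′ S, 178° 37.292′ E

Latitude: seconds/60 = 0.56667; minutes = 36 + 0.56667 = 36.56667
Longitude: seconds/60 = 0.29167; minutes = 37 + 0.29167 = 37.29167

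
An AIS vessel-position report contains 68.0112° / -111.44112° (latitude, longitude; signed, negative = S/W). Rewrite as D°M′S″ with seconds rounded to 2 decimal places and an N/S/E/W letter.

68°00′40.32″ N, 111°26′28.03″ W

Latitude: whole degrees 68; 0.67200′ → 0′ and 40.3200″
Longitude is negative → W; |value| = 111.441120
λ: 0.441120° → 26.46720′; 0.46720 × 60 = 28.0320″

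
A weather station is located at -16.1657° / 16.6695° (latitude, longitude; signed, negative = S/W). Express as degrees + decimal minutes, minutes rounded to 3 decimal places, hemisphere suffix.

Latitude is negative → S; |value| = 16.165700
φ: minutes = (16.165700 − 16) × 60 = 9.94200
λ: fractional part 0.669500 → 40.17000 minutes

16° 9.942′ S, 16° 40.170′ E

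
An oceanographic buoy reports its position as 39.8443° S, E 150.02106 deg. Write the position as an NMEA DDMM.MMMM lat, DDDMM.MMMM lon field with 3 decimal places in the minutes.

Lat: minutes = (39.844300 − 39) × 60 = 50.65800
λ: minutes = (150.021060 − 150) × 60 = 1.26360

3950.658,S / 15001.264,E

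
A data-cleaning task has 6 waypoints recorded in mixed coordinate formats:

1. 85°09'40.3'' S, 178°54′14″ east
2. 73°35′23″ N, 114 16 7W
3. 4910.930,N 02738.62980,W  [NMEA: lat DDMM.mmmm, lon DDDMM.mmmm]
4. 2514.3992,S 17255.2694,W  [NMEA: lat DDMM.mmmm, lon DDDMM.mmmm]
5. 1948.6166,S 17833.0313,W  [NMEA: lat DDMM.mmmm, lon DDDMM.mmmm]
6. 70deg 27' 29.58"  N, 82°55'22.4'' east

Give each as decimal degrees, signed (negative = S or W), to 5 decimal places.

Point 1:
  φ: 9′ + 40.3″ = 9.67167′; 85 + 9.67167/60 = 85.161194
  S ⇒ negate
  Lon: 178° + 54/60 + 14/3600 = 178 + 0.900000 + 0.003889 = 178.903889
  E → positive
Point 2:
  Latitude: 73 + 35/60 + 23/3600 = 73.589722
  N ⇒ keep positive
  Longitude: 16′ + 7″ = 16.11667′; 114 + 16.11667/60 = 114.268611
  W → negative
Point 3:
  φ: split at 2 digits → 49° and 10.93′; 49 + 10.93/60 = 49.182167
  N → positive
  Longitude: split at 3 digits → 027° and 38.6298′; 27 + 38.6298/60 = 27.643830
  W → negative
Point 4:
  φ: split at 2 digits → 25° and 14.3992′; 25 + 14.3992/60 = 25.239987
  S → negative
  Lon: degrees = first 3 digits = 172, minutes = 55.2694; 172 + 55.2694/60 = 172.921157
  W → negative
Point 5:
  Lat: degrees = first 2 digits = 19, minutes = 48.6166; 19 + 48.6166/60 = 19.810277
  S ⇒ negate
  λ: degrees = first 3 digits = 178, minutes = 33.0313; 178 + 33.0313/60 = 178.550522
  W → negative
Point 6:
  φ: 70° + 27/60 + 29.58/3600 = 70 + 0.450000 + 0.008217 = 70.458217
  N → positive
  Lon: 82° + 55/60 + 22.4/3600 = 82 + 0.916667 + 0.006222 = 82.922889
  E ⇒ keep positive

1. -85.16119, 178.90389
2. 73.58972, -114.26861
3. 49.18217, -27.64383
4. -25.23999, -172.92116
5. -19.81028, -178.55052
6. 70.45822, 82.92289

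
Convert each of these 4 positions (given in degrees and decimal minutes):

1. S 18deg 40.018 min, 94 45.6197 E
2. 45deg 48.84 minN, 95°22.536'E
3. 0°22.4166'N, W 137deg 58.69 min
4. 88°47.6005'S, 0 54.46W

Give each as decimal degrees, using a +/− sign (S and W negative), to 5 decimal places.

Point 1:
  Latitude: 18 + 40.018/60 = 18.666967
  S ⇒ negate
  Lon: 94 + 45.6197/60 = 94.760328
  E ⇒ keep positive
Point 2:
  Latitude: 45 + 48.84/60 = 45.814000
  N ⇒ keep positive
  λ: 95 + 22.536/60 = 95.375600
  E → positive
Point 3:
  φ: 0 + 22.4166/60 = 0.373610
  N → positive
  Lon: 58.69′ = 0.978167°; total 137.978167
  W → negative
Point 4:
  Lat: 88 + 47.6005/60 = 88.793342
  S → negative
  λ: 0 + 54.46/60 = 0.907667
  W → negative

1. -18.66697, 94.76033
2. 45.81400, 95.37560
3. 0.37361, -137.97817
4. -88.79334, -0.90767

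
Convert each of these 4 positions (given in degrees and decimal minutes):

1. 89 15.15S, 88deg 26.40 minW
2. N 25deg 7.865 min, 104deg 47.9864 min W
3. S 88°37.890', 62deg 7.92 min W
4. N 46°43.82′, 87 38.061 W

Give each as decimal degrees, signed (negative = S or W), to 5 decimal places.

Point 1:
  Latitude: 15.15′ = 0.252500°; total 89.252500
  S ⇒ negate
  Lon: 88 + 26.4/60 = 88.440000
  W ⇒ negate
Point 2:
  Lat: 7.865′ = 0.131083°; total 25.131083
  N → positive
  λ: 104 + 47.9864/60 = 104.799773
  W ⇒ negate
Point 3:
  Latitude: 37.89′ = 0.631500°; total 88.631500
  hemisphere S, so the sign is −
  Lon: 7.92′ = 0.132000°; total 62.132000
  hemisphere W, so the sign is −
Point 4:
  Lat: 46 + 43.82/60 = 46.730333
  N ⇒ keep positive
  Longitude: 38.061′ = 0.634350°; total 87.634350
  W → negative

1. -89.25250, -88.44000
2. 25.13108, -104.79977
3. -88.63150, -62.13200
4. 46.73033, -87.63435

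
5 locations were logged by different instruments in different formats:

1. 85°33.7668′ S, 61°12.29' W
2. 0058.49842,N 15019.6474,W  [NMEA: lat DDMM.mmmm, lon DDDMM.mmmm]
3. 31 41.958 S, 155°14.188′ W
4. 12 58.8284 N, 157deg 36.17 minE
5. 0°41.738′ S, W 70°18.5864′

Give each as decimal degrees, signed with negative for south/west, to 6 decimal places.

1. -85.562780, -61.204833
2. 0.974974, -150.327457
3. -31.699300, -155.236467
4. 12.980473, 157.602833
5. -0.695633, -70.309773

Point 1:
  Lat: 33.7668′ = 0.562780°; total 85.5627800
  hemisphere S, so the sign is −
  Longitude: 61 + 12.29/60 = 61.2048333
  W → negative
Point 2:
  Lat: degrees = first 2 digits = 0, minutes = 58.49842; 0 + 58.49842/60 = 0.9749737
  N → positive
  λ: degrees = first 3 digits = 150, minutes = 19.6474; 150 + 19.6474/60 = 150.3274567
  W → negative
Point 3:
  Lat: 41.958′ = 0.699300°; total 31.6993000
  hemisphere S, so the sign is −
  Lon: 155 + 14.188/60 = 155.2364667
  hemisphere W, so the sign is −
Point 4:
  Latitude: 58.8284′ = 0.980473°; total 12.9804733
  N → positive
  λ: 157 + 36.17/60 = 157.6028333
  E ⇒ keep positive
Point 5:
  φ: 0 + 41.738/60 = 0.6956333
  S → negative
  Longitude: 70 + 18.5864/60 = 70.3097733
  hemisphere W, so the sign is −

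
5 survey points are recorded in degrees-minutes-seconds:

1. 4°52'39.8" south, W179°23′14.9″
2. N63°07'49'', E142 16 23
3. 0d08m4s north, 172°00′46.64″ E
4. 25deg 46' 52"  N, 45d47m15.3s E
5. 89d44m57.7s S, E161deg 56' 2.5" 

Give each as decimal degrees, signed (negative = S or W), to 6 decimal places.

Point 1:
  φ: 4 + 52/60 + 39.8/3600 = 4.8777222
  S → negative
  λ: 179° + 23/60 + 14.9/3600 = 179 + 0.383333 + 0.004139 = 179.3874722
  W ⇒ negate
Point 2:
  Latitude: 63° + 7/60 + 49/3600 = 63 + 0.116667 + 0.013611 = 63.1302778
  N → positive
  Lon: 142° + 16/60 + 23/3600 = 142 + 0.266667 + 0.006389 = 142.2730556
  E ⇒ keep positive
Point 3:
  Latitude: 0° + 8/60 + 4/3600 = 0 + 0.133333 + 0.001111 = 0.1344444
  N ⇒ keep positive
  λ: 172 + 0/60 + 46.64/3600 = 172.0129556
  E → positive
Point 4:
  Lat: 46′ + 52″ = 46.86667′; 25 + 46.86667/60 = 25.7811111
  N ⇒ keep positive
  Longitude: 45 + 47/60 + 15.3/3600 = 45.7875833
  E ⇒ keep positive
Point 5:
  Lat: 89 + 44/60 + 57.7/3600 = 89.7493611
  hemisphere S, so the sign is −
  Lon: 56′ + 2.5″ = 56.04167′; 161 + 56.04167/60 = 161.9340278
  E ⇒ keep positive

1. -4.877722, -179.387472
2. 63.130278, 142.273056
3. 0.134444, 172.012956
4. 25.781111, 45.787583
5. -89.749361, 161.934028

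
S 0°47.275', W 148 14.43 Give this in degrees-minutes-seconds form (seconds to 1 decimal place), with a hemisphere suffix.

Lat: fractional minutes 0.27500 × 60 = 16.500″
λ: fractional minutes 0.43000 × 60 = 25.800″

0°47′16.5″ S, 148°14′25.8″ W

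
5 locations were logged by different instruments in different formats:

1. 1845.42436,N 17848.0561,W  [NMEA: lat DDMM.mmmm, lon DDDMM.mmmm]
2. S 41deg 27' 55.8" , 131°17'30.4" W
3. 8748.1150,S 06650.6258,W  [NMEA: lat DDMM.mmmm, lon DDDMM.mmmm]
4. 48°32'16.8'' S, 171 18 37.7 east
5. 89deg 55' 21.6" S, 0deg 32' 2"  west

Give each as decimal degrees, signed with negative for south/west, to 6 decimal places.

1. 18.757073, -178.800935
2. -41.465500, -131.291778
3. -87.801917, -66.843763
4. -48.538000, 171.310472
5. -89.922667, -0.533889

Point 1:
  φ: split at 2 digits → 18° and 45.42436′; 18 + 45.42436/60 = 18.7570727
  N → positive
  Lon: degrees = first 3 digits = 178, minutes = 48.0561; 178 + 48.0561/60 = 178.8009350
  W → negative
Point 2:
  Lat: 41 + 27/60 + 55.8/3600 = 41.4655000
  hemisphere S, so the sign is −
  Lon: 131 + 17/60 + 30.4/3600 = 131.2917778
  hemisphere W, so the sign is −
Point 3:
  Latitude: split at 2 digits → 87° and 48.115′; 87 + 48.115/60 = 87.8019167
  S → negative
  Longitude: degrees = first 3 digits = 66, minutes = 50.6258; 66 + 50.6258/60 = 66.8437633
  W ⇒ negate
Point 4:
  Lat: 48° + 32/60 + 16.8/3600 = 48 + 0.533333 + 0.004667 = 48.5380000
  S ⇒ negate
  Longitude: 18′ + 37.7″ = 18.62833′; 171 + 18.62833/60 = 171.3104722
  E ⇒ keep positive
Point 5:
  φ: 55′ + 21.6″ = 55.36000′; 89 + 55.36000/60 = 89.9226667
  S ⇒ negate
  Lon: 0° + 32/60 + 2/3600 = 0 + 0.533333 + 0.000556 = 0.5338889
  W → negative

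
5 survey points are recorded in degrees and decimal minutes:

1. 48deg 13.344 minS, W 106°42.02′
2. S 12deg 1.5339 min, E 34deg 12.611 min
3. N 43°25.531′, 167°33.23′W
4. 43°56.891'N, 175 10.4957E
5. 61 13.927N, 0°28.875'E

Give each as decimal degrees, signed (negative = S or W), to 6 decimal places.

Point 1:
  φ: 13.344′ = 0.222400°; total 48.2224000
  S ⇒ negate
  λ: 106 + 42.02/60 = 106.7003333
  W ⇒ negate
Point 2:
  Lat: 1.5339′ = 0.025565°; total 12.0255650
  hemisphere S, so the sign is −
  Longitude: 12.611′ = 0.210183°; total 34.2101833
  E → positive
Point 3:
  φ: 43 + 25.531/60 = 43.4255167
  N ⇒ keep positive
  Lon: 167 + 33.23/60 = 167.5538333
  W ⇒ negate
Point 4:
  Lat: 56.891′ = 0.948183°; total 43.9481833
  N → positive
  λ: 10.4957′ = 0.174928°; total 175.1749283
  E → positive
Point 5:
  Latitude: 13.927′ = 0.232117°; total 61.2321167
  N ⇒ keep positive
  Longitude: 0 + 28.875/60 = 0.4812500
  E → positive

1. -48.222400, -106.700333
2. -12.025565, 34.210183
3. 43.425517, -167.553833
4. 43.948183, 175.174928
5. 61.232117, 0.481250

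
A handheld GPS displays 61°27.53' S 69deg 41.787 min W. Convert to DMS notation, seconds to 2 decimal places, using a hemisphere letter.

61°27′31.80″ S, 69°41′47.22″ W

φ: fractional minutes 0.53000 × 60 = 31.8000″
λ: fractional minutes 0.78700 × 60 = 47.2200″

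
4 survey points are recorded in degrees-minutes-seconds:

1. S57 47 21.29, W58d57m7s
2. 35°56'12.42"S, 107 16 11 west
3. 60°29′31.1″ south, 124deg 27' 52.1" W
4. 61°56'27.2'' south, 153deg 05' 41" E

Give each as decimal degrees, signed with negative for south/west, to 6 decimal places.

1. -57.789247, -58.951944
2. -35.936783, -107.269722
3. -60.491972, -124.464472
4. -61.940889, 153.094722

Point 1:
  Lat: 47′ + 21.29″ = 47.35483′; 57 + 47.35483/60 = 57.7892472
  S → negative
  Lon: 58° + 57/60 + 7/3600 = 58 + 0.950000 + 0.001944 = 58.9519444
  hemisphere W, so the sign is −
Point 2:
  Latitude: 35 + 56/60 + 12.42/3600 = 35.9367833
  S ⇒ negate
  Longitude: 16′ + 11″ = 16.18333′; 107 + 16.18333/60 = 107.2697222
  W ⇒ negate
Point 3:
  Lat: 60° + 29/60 + 31.1/3600 = 60 + 0.483333 + 0.008639 = 60.4919722
  hemisphere S, so the sign is −
  Lon: 124° + 27/60 + 52.1/3600 = 124 + 0.450000 + 0.014472 = 124.4644722
  W → negative
Point 4:
  Latitude: 61 + 56/60 + 27.2/3600 = 61.9408889
  S → negative
  λ: 153 + 5/60 + 41/3600 = 153.0947222
  E → positive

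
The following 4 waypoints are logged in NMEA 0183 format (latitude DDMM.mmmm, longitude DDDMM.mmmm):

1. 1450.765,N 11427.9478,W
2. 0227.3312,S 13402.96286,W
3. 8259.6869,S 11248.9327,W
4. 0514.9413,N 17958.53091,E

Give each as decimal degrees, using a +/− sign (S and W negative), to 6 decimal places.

Point 1:
  Latitude: degrees = first 2 digits = 14, minutes = 50.765; 14 + 50.765/60 = 14.8460833
  N ⇒ keep positive
  Lon: degrees = first 3 digits = 114, minutes = 27.9478; 114 + 27.9478/60 = 114.4657967
  W → negative
Point 2:
  φ: split at 2 digits → 02° and 27.3312′; 2 + 27.3312/60 = 2.4555200
  S ⇒ negate
  Longitude: split at 3 digits → 134° and 2.96286′; 134 + 2.96286/60 = 134.0493810
  W → negative
Point 3:
  Latitude: split at 2 digits → 82° and 59.6869′; 82 + 59.6869/60 = 82.9947817
  hemisphere S, so the sign is −
  λ: degrees = first 3 digits = 112, minutes = 48.9327; 112 + 48.9327/60 = 112.8155450
  W ⇒ negate
Point 4:
  Latitude: split at 2 digits → 05° and 14.9413′; 5 + 14.9413/60 = 5.2490217
  N → positive
  Lon: split at 3 digits → 179° and 58.53091′; 179 + 58.53091/60 = 179.9755152
  E → positive

1. 14.846083, -114.465797
2. -2.455520, -134.049381
3. -82.994782, -112.815545
4. 5.249022, 179.975515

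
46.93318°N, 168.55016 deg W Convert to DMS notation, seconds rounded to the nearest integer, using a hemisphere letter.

Latitude: 0.933180° → 55.99080′; 0.99080 × 60 = 59.45″
Longitude: 0.550160 × 60 = 33.00960′ → 33′, remainder × 60 = 0.58″

46°55′59″ N, 168°33′1″ W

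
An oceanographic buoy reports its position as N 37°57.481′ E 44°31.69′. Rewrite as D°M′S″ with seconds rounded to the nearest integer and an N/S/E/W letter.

37°57′29″ N, 44°31′41″ E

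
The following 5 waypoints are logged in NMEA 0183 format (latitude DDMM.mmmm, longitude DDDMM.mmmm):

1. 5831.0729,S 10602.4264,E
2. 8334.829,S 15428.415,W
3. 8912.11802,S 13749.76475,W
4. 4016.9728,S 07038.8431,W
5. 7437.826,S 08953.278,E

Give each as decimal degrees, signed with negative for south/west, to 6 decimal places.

1. -58.517882, 106.040440
2. -83.580483, -154.473583
3. -89.201967, -137.829413
4. -40.282880, -70.647385
5. -74.630433, 89.887967

Point 1:
  Lat: split at 2 digits → 58° and 31.0729′; 58 + 31.0729/60 = 58.5178817
  S ⇒ negate
  Lon: degrees = first 3 digits = 106, minutes = 2.4264; 106 + 2.4264/60 = 106.0404400
  E → positive
Point 2:
  Lat: degrees = first 2 digits = 83, minutes = 34.829; 83 + 34.829/60 = 83.5804833
  S → negative
  Lon: degrees = first 3 digits = 154, minutes = 28.415; 154 + 28.415/60 = 154.4735833
  hemisphere W, so the sign is −
Point 3:
  Lat: degrees = first 2 digits = 89, minutes = 12.11802; 89 + 12.11802/60 = 89.2019670
  S → negative
  Longitude: degrees = first 3 digits = 137, minutes = 49.76475; 137 + 49.76475/60 = 137.8294125
  W → negative
Point 4:
  Latitude: degrees = first 2 digits = 40, minutes = 16.9728; 40 + 16.9728/60 = 40.2828800
  S → negative
  λ: split at 3 digits → 070° and 38.8431′; 70 + 38.8431/60 = 70.6473850
  W → negative
Point 5:
  Lat: degrees = first 2 digits = 74, minutes = 37.826; 74 + 37.826/60 = 74.6304333
  S ⇒ negate
  λ: degrees = first 3 digits = 89, minutes = 53.278; 89 + 53.278/60 = 89.8879667
  E → positive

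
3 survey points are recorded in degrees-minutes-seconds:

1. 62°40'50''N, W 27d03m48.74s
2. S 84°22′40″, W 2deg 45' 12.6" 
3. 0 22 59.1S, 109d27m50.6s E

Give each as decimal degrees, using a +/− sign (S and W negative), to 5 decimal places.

1. 62.68056, -27.06354
2. -84.37778, -2.75350
3. -0.38308, 109.46406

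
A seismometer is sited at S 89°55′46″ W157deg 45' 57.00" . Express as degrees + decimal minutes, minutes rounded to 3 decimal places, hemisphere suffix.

89° 55.767′ S, 157° 45.950′ W

Latitude: seconds/60 = 0.76667; minutes = 55 + 0.76667 = 55.76667
Lon: 45 + 57/60 = 45.95000′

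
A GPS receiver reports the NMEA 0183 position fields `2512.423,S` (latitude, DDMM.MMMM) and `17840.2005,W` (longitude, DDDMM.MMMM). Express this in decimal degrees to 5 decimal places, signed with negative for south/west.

Latitude: split at 2 digits → 25° and 12.423′; 25 + 12.423/60 = 25.207050
hemisphere S, so the sign is −
Lon: degrees = first 3 digits = 178, minutes = 40.2005; 178 + 40.2005/60 = 178.670008
W → negative

-25.20705, -178.67001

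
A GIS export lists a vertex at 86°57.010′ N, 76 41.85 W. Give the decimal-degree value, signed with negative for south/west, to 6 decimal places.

86.950167, -76.697500

φ: 86 + 57.01/60 = 86.9501667
N → positive
Lon: 76 + 41.85/60 = 76.6975000
W → negative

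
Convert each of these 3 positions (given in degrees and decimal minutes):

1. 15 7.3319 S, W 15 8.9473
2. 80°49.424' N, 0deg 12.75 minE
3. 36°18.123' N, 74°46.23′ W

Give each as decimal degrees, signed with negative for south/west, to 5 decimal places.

Point 1:
  Latitude: 15 + 7.3319/60 = 15.122198
  hemisphere S, so the sign is −
  Longitude: 15 + 8.9473/60 = 15.149122
  hemisphere W, so the sign is −
Point 2:
  Lat: 49.424′ = 0.823733°; total 80.823733
  N ⇒ keep positive
  Lon: 0 + 12.75/60 = 0.212500
  E → positive
Point 3:
  φ: 18.123′ = 0.302050°; total 36.302050
  N ⇒ keep positive
  Longitude: 46.23′ = 0.770500°; total 74.770500
  hemisphere W, so the sign is −

1. -15.12220, -15.14912
2. 80.82373, 0.21250
3. 36.30205, -74.77050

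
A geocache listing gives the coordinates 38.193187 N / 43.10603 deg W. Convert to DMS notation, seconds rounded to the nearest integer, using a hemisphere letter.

Latitude: 0.193187° → 11.59122′; 0.59122 × 60 = 35.47″
Longitude: whole degrees 43; 6.36180′ → 6′ and 21.71″

38°11′35″ N, 43°06′22″ W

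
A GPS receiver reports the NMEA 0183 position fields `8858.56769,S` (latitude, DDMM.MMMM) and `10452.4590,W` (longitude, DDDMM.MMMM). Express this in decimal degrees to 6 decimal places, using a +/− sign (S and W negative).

Lat: degrees = first 2 digits = 88, minutes = 58.56769; 88 + 58.56769/60 = 88.9761282
hemisphere S, so the sign is −
λ: degrees = first 3 digits = 104, minutes = 52.459; 104 + 52.459/60 = 104.8743167
hemisphere W, so the sign is −

-88.976128, -104.874317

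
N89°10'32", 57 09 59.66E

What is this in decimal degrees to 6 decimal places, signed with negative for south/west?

89.175556, 57.166572

Latitude: 89° + 10/60 + 32/3600 = 89 + 0.166667 + 0.008889 = 89.1755556
N → positive
λ: 57° + 9/60 + 59.66/3600 = 57 + 0.150000 + 0.016572 = 57.1665722
E ⇒ keep positive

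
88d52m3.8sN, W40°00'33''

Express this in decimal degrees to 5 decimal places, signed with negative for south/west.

Latitude: 88 + 52/60 + 3.8/3600 = 88.867722
N → positive
Lon: 40° + 0/60 + 33/3600 = 40 + 0.000000 + 0.009167 = 40.009167
W ⇒ negate

88.86772, -40.00917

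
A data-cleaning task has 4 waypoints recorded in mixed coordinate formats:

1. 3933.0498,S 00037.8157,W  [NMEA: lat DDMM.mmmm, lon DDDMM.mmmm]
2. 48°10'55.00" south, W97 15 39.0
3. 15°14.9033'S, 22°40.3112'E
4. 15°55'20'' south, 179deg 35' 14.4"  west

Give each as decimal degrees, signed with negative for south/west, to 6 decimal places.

Point 1:
  φ: degrees = first 2 digits = 39, minutes = 33.0498; 39 + 33.0498/60 = 39.5508300
  hemisphere S, so the sign is −
  λ: degrees = first 3 digits = 0, minutes = 37.8157; 0 + 37.8157/60 = 0.6302617
  hemisphere W, so the sign is −
Point 2:
  φ: 48° + 10/60 + 55/3600 = 48 + 0.166667 + 0.015278 = 48.1819444
  hemisphere S, so the sign is −
  Longitude: 97 + 15/60 + 39/3600 = 97.2608333
  hemisphere W, so the sign is −
Point 3:
  Latitude: 14.9033′ = 0.248388°; total 15.2483883
  S → negative
  Longitude: 40.3112′ = 0.671853°; total 22.6718533
  E ⇒ keep positive
Point 4:
  φ: 15 + 55/60 + 20/3600 = 15.9222222
  S ⇒ negate
  λ: 179° + 35/60 + 14.4/3600 = 179 + 0.583333 + 0.004000 = 179.5873333
  W → negative

1. -39.550830, -0.630262
2. -48.181944, -97.260833
3. -15.248388, 22.671853
4. -15.922222, -179.587333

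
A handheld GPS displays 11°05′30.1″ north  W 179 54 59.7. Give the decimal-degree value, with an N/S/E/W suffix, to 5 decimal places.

11.09169° N, 179.91658° W

Latitude: 5′ + 30.1″ = 5.50167′; 11 + 5.50167/60 = 11.091694
Lon: 179° + 54/60 + 59.7/3600 = 179 + 0.900000 + 0.016583 = 179.916583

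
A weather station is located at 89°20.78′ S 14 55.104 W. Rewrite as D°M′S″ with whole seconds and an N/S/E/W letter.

89°20′47″ S, 14°55′6″ W

Latitude: fractional minutes 0.78000 × 60 = 46.80″
λ: fractional minutes 0.10400 × 60 = 6.24″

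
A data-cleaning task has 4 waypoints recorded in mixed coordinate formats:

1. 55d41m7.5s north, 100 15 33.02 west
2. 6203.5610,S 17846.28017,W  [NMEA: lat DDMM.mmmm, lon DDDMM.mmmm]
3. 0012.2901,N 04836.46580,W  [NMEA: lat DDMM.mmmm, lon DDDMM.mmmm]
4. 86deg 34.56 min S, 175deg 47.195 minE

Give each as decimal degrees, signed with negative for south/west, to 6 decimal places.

1. 55.685417, -100.259172
2. -62.059350, -178.771336
3. 0.204835, -48.607763
4. -86.576000, 175.786583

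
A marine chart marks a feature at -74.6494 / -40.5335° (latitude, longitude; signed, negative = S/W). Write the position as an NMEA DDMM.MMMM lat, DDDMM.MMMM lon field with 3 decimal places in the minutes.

7438.964,S / 04032.010,W

Latitude is negative → S; |value| = 74.649400
Latitude: minutes = (74.649400 − 74) × 60 = 38.96400
Longitude is negative → W; |value| = 40.533500
Lon: fractional part 0.533500 → 32.01000 minutes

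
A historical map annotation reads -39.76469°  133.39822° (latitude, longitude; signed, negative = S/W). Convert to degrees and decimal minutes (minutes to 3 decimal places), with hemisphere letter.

39° 45.881′ S, 133° 23.893′ E

Latitude is negative → S; |value| = 39.764690
Latitude: 39° + 0.764690 × 60 = 39° 45.88140′
Lon: 133° + 0.398220 × 60 = 133° 23.89320′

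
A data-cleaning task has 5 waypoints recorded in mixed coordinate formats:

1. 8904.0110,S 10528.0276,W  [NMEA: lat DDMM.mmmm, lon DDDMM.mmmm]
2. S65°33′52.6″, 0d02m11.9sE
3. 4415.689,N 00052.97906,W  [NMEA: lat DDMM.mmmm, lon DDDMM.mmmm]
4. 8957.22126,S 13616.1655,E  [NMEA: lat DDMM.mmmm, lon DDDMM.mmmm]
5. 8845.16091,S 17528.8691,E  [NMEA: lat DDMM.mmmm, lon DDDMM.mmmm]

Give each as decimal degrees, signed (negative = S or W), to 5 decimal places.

1. -89.06685, -105.46713
2. -65.56461, 0.03664
3. 44.26148, -0.88298
4. -89.95369, 136.26943
5. -88.75268, 175.48115

Point 1:
  φ: split at 2 digits → 89° and 4.011′; 89 + 4.011/60 = 89.066850
  hemisphere S, so the sign is −
  Longitude: split at 3 digits → 105° and 28.0276′; 105 + 28.0276/60 = 105.467127
  hemisphere W, so the sign is −
Point 2:
  φ: 65 + 33/60 + 52.6/3600 = 65.564611
  hemisphere S, so the sign is −
  Lon: 0° + 2/60 + 11.9/3600 = 0 + 0.033333 + 0.003306 = 0.036639
  E ⇒ keep positive
Point 3:
  Lat: split at 2 digits → 44° and 15.689′; 44 + 15.689/60 = 44.261483
  N ⇒ keep positive
  Lon: degrees = first 3 digits = 0, minutes = 52.97906; 0 + 52.97906/60 = 0.882984
  hemisphere W, so the sign is −
Point 4:
  Lat: degrees = first 2 digits = 89, minutes = 57.22126; 89 + 57.22126/60 = 89.953688
  S ⇒ negate
  Lon: split at 3 digits → 136° and 16.1655′; 136 + 16.1655/60 = 136.269425
  E → positive
Point 5:
  Latitude: split at 2 digits → 88° and 45.16091′; 88 + 45.16091/60 = 88.752682
  S → negative
  Lon: split at 3 digits → 175° and 28.8691′; 175 + 28.8691/60 = 175.481152
  E ⇒ keep positive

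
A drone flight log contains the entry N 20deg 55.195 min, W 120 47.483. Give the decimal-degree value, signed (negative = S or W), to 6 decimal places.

20.919917, -120.791383

Lat: 20 + 55.195/60 = 20.9199167
N → positive
Lon: 47.483′ = 0.791383°; total 120.7913833
W ⇒ negate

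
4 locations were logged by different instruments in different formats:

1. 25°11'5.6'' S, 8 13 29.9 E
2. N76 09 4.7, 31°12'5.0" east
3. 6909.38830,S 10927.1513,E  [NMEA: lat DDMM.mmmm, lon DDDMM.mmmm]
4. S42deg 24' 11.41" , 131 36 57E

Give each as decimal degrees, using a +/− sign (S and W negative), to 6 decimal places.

1. -25.184889, 8.224972
2. 76.151306, 31.201389
3. -69.156472, 109.452522
4. -42.403169, 131.615833

Point 1:
  Latitude: 25° + 11/60 + 5.6/3600 = 25 + 0.183333 + 0.001556 = 25.1848889
  S → negative
  Longitude: 13′ + 29.9″ = 13.49833′; 8 + 13.49833/60 = 8.2249722
  E → positive
Point 2:
  φ: 76 + 9/60 + 4.7/3600 = 76.1513056
  N → positive
  λ: 31° + 12/60 + 5/3600 = 31 + 0.200000 + 0.001389 = 31.2013889
  E → positive
Point 3:
  φ: degrees = first 2 digits = 69, minutes = 9.3883; 69 + 9.3883/60 = 69.1564717
  S → negative
  Longitude: split at 3 digits → 109° and 27.1513′; 109 + 27.1513/60 = 109.4525217
  E → positive
Point 4:
  Latitude: 24′ + 11.41″ = 24.19017′; 42 + 24.19017/60 = 42.4031694
  S → negative
  Lon: 131° + 36/60 + 57/3600 = 131 + 0.600000 + 0.015833 = 131.6158333
  E ⇒ keep positive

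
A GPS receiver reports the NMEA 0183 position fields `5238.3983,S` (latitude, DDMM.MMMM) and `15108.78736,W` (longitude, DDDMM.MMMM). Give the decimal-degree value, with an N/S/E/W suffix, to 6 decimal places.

φ: split at 2 digits → 52° and 38.3983′; 52 + 38.3983/60 = 52.6399717
λ: degrees = first 3 digits = 151, minutes = 8.78736; 151 + 8.78736/60 = 151.1464560

52.639972° S, 151.146456° W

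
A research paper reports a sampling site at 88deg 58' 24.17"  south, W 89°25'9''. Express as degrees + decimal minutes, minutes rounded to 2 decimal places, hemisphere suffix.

88° 58.40′ S, 89° 25.15′ W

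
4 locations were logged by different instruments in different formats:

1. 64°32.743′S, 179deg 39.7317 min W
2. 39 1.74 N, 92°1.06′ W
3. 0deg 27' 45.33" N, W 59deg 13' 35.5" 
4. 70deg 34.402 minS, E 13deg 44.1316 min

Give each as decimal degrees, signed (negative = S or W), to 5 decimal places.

Point 1:
  φ: 64 + 32.743/60 = 64.545717
  S ⇒ negate
  Longitude: 179 + 39.7317/60 = 179.662195
  W ⇒ negate
Point 2:
  Latitude: 1.74′ = 0.029000°; total 39.029000
  N → positive
  Lon: 92 + 1.06/60 = 92.017667
  hemisphere W, so the sign is −
Point 3:
  Latitude: 27′ + 45.33″ = 27.75550′; 0 + 27.75550/60 = 0.462592
  N → positive
  Lon: 13′ + 35.5″ = 13.59167′; 59 + 13.59167/60 = 59.226528
  W → negative
Point 4:
  Latitude: 34.402′ = 0.573367°; total 70.573367
  S ⇒ negate
  λ: 44.1316′ = 0.735527°; total 13.735527
  E → positive

1. -64.54572, -179.66220
2. 39.02900, -92.01767
3. 0.46259, -59.22653
4. -70.57337, 13.73553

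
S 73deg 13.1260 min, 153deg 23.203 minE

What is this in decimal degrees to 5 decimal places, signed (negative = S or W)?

Lat: 73 + 13.126/60 = 73.218767
hemisphere S, so the sign is −
Longitude: 23.203′ = 0.386717°; total 153.386717
E ⇒ keep positive

-73.21877, 153.38672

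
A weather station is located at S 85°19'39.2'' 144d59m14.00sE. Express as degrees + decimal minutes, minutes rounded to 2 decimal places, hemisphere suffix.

Latitude: 19 + 39.2/60 = 19.6533′
λ: seconds/60 = 0.23333; minutes = 59 + 0.23333 = 59.2333

85° 19.65′ S, 144° 59.23′ E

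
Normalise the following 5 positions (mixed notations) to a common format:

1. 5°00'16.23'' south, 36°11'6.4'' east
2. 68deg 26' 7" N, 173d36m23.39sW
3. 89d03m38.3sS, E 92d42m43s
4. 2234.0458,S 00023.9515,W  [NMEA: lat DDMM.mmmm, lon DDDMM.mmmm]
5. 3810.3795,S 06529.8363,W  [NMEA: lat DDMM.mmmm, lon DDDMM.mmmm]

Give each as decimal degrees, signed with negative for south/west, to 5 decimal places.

Point 1:
  Latitude: 0′ + 16.23″ = 0.27050′; 5 + 0.27050/60 = 5.004508
  hemisphere S, so the sign is −
  λ: 36° + 11/60 + 6.4/3600 = 36 + 0.183333 + 0.001778 = 36.185111
  E ⇒ keep positive
Point 2:
  Latitude: 26′ + 7″ = 26.11667′; 68 + 26.11667/60 = 68.435278
  N ⇒ keep positive
  Lon: 173° + 36/60 + 23.39/3600 = 173 + 0.600000 + 0.006497 = 173.606497
  hemisphere W, so the sign is −
Point 3:
  φ: 89 + 3/60 + 38.3/3600 = 89.060639
  hemisphere S, so the sign is −
  λ: 92° + 42/60 + 43/3600 = 92 + 0.700000 + 0.011944 = 92.711944
  E ⇒ keep positive
Point 4:
  φ: split at 2 digits → 22° and 34.0458′; 22 + 34.0458/60 = 22.567430
  S ⇒ negate
  λ: split at 3 digits → 000° and 23.9515′; 0 + 23.9515/60 = 0.399192
  W → negative
Point 5:
  Lat: degrees = first 2 digits = 38, minutes = 10.3795; 38 + 10.3795/60 = 38.172992
  S ⇒ negate
  Longitude: split at 3 digits → 065° and 29.8363′; 65 + 29.8363/60 = 65.497272
  W ⇒ negate

1. -5.00451, 36.18511
2. 68.43528, -173.60650
3. -89.06064, 92.71194
4. -22.56743, -0.39919
5. -38.17299, -65.49727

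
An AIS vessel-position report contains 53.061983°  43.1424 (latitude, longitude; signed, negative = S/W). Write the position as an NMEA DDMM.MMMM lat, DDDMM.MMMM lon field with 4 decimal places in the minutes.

5303.7190,N / 04308.5440,E

φ: 53° + 0.061983 × 60 = 53° 3.718980′
Lon: fractional part 0.142400 → 8.544000 minutes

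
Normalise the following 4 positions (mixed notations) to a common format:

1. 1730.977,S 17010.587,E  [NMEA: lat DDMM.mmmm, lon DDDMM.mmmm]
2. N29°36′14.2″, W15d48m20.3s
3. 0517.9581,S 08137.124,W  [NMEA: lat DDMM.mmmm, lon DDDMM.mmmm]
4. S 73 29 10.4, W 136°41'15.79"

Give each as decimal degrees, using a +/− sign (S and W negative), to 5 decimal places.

1. -17.51628, 170.17645
2. 29.60394, -15.80564
3. -5.29930, -81.61873
4. -73.48622, -136.68772

Point 1:
  Latitude: split at 2 digits → 17° and 30.977′; 17 + 30.977/60 = 17.516283
  S ⇒ negate
  Lon: split at 3 digits → 170° and 10.587′; 170 + 10.587/60 = 170.176450
  E ⇒ keep positive
Point 2:
  Latitude: 29° + 36/60 + 14.2/3600 = 29 + 0.600000 + 0.003944 = 29.603944
  N → positive
  λ: 15° + 48/60 + 20.3/3600 = 15 + 0.800000 + 0.005639 = 15.805639
  W ⇒ negate
Point 3:
  φ: split at 2 digits → 05° and 17.9581′; 5 + 17.9581/60 = 5.299302
  S ⇒ negate
  Longitude: split at 3 digits → 081° and 37.124′; 81 + 37.124/60 = 81.618733
  W ⇒ negate
Point 4:
  Lat: 73 + 29/60 + 10.4/3600 = 73.486222
  S ⇒ negate
  λ: 136° + 41/60 + 15.79/3600 = 136 + 0.683333 + 0.004386 = 136.687719
  W → negative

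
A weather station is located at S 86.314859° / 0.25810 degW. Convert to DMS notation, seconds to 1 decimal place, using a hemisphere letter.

φ: 0.314859 × 60 = 18.89154′ → 18′, remainder × 60 = 53.492″
Lon: 0.258100° → 15.48600′; 0.48600 × 60 = 29.160″

86°18′53.5″ S, 0°15′29.2″ W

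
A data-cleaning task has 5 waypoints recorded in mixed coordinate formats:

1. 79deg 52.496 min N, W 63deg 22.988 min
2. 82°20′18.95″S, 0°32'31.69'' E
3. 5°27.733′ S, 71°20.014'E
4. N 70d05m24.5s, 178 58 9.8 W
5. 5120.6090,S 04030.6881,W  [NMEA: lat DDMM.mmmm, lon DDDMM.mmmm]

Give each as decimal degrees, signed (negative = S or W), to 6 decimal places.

Point 1:
  Lat: 79 + 52.496/60 = 79.8749333
  N → positive
  λ: 22.988′ = 0.383133°; total 63.3831333
  W → negative
Point 2:
  φ: 82° + 20/60 + 18.95/3600 = 82 + 0.333333 + 0.005264 = 82.3385972
  S ⇒ negate
  Lon: 0 + 32/60 + 31.69/3600 = 0.5421361
  E → positive
Point 3:
  φ: 27.733′ = 0.462217°; total 5.4622167
  S → negative
  λ: 20.014′ = 0.333567°; total 71.3335667
  E ⇒ keep positive
Point 4:
  φ: 70° + 5/60 + 24.5/3600 = 70 + 0.083333 + 0.006806 = 70.0901389
  N ⇒ keep positive
  Longitude: 178 + 58/60 + 9.8/3600 = 178.9693889
  W → negative
Point 5:
  Lat: degrees = first 2 digits = 51, minutes = 20.609; 51 + 20.609/60 = 51.3434833
  S → negative
  Lon: split at 3 digits → 040° and 30.6881′; 40 + 30.6881/60 = 40.5114683
  W ⇒ negate

1. 79.874933, -63.383133
2. -82.338597, 0.542136
3. -5.462217, 71.333567
4. 70.090139, -178.969389
5. -51.343483, -40.511468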